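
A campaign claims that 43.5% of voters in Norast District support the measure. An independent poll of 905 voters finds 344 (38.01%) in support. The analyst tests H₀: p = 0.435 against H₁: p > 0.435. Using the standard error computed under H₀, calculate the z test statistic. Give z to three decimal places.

z = -3.331

p̂ = 344/905 = 0.38011.
Standard error under H₀: √(0.435×0.565/905) = 0.01648.
z = (0.38011 − 0.435)/0.01648 = -0.05489/0.01648 = -3.331.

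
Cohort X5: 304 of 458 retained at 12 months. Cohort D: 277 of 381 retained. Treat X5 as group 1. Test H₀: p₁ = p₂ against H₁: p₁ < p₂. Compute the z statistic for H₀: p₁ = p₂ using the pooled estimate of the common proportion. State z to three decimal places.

z = -1.978

p̂₁ = 304/458 ≈ 0.663755, p̂₂ = 277/381 ≈ 0.727034.
Pooled p̂ = (304+277)/(458+381) = 581/839 = 0.692491.
SE = √(p̂(1−p̂)(1/n₁+1/n₂)) = √(0.692491·0.307509·0.00480808) = √(0.00102387) = 0.031998.
z = (0.663755 − 0.727034)/0.031998 = -0.063279/0.031998 = -1.978.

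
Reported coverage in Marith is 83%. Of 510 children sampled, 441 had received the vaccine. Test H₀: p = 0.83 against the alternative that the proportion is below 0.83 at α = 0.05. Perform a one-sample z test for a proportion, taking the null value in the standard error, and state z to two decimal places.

p̂ = 441/510 ≈ 0.8647.
SE = √(p₀(1−p₀)/n) = √(0.1411/510) = 0.0166.
z = (0.8647 − 0.83)/0.0166 = 0.0347/0.0166 = 2.09.
p-value = P(Z < 2.087) ≈ 0.9815; since p > α = 0.05, fail to reject H₀.

z = 2.09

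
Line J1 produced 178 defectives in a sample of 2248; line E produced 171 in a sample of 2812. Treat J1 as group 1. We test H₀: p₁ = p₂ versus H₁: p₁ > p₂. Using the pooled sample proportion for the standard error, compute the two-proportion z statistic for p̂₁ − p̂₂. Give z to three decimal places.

p̂₁ = 178/2248 ≈ 0.07918, p̂₂ = 171/2812 ≈ 0.06081.
Pooled p̂ = (178+171)/(2248+2812) = 349/5060 = 0.06897.
SE = √(p̂(1−p̂)(1/n₁+1/n₂)) = √(0.06897·0.93103·0.000800459) = √(5.14016e-05) = 0.00717.
z = (0.07918 − 0.06081)/0.00717 = 0.01837/0.00717 = 2.562.
p-value = P(Z > 2.562) ≈ 0.0052.

z = 2.562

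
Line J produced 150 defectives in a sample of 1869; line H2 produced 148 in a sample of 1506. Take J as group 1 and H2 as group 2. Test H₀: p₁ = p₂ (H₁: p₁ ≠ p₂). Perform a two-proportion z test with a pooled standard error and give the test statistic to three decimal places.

p̂₁ = 150/1869 ≈ 0.08026, p̂₂ = 148/1506 ≈ 0.09827.
Pooled p̂ = (150+148)/(1869+1506) = 298/3375 = 0.08830.
SE = √(p̂(1−p̂)(1/n₁+1/n₂)) = √(0.08830·0.91170·0.00119906) = √(9.65241e-05) = 0.00982.
z = (0.08026 − 0.09827)/0.00982 = -0.01801/0.00982 = -1.834.
p-value = 2·P(Z > 1.834) ≈ 0.0667.

z = -1.834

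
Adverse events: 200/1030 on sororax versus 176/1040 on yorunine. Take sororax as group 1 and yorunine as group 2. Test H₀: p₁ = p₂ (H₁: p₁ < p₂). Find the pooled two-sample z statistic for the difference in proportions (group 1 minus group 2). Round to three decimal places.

z = 1.472

p̂₁ = 200/1030 = 0.194175, p̂₂ = 176/1040 = 0.169231.
Pooled p̂ = (200+176)/(1030+1040) = 376/2070 = 0.181643.
SE = √(0.148649 × 0.00193241) = 0.016948.
z = (0.194175 − 0.169231)/0.016948 = 0.024944/0.016948 = 1.472.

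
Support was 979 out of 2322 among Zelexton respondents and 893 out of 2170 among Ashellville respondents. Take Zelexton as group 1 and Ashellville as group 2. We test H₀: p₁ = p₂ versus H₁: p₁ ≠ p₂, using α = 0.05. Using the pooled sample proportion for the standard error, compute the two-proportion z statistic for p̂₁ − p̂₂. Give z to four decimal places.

z = 0.6860

p̂₁ = 979/2322 ≈ 0.421619, p̂₂ = 893/2170 ≈ 0.411521.
Pooled p̂ = (979+893)/(2322+2170) = 1872/4492 = 0.416741.
SE = √(0.243068 × 0.000891493) = 0.014721.
z = (0.421619 − 0.411521)/0.014721 = 0.010098/0.014721 = 0.6860.
Two-sided p-value ≈ 2·Φ(−0.686) = 0.4927, so at α = 0.05 we fail to reject H₀.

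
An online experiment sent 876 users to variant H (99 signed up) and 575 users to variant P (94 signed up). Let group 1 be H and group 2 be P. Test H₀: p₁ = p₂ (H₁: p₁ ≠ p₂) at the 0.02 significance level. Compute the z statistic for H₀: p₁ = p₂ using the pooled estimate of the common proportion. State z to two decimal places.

z = -2.77

p̂₁ = 99/876 = 0.1130, p̂₂ = 94/575 = 0.1635.
Pooled p̂ = (99+94)/(876+575) = 193/1451 = 0.1330.
SE = √(p̂(1−p̂)(1/n₁+1/n₂)) = √(0.1330·0.8670·0.00288068) = √(0.000332199) = 0.0182.
z = (0.1130 − 0.1635)/0.0182 = -0.0505/0.0182 = -2.77.
p-value = 2·P(Z > 2.769) ≈ 0.0056. With α = 0.02, reject H₀.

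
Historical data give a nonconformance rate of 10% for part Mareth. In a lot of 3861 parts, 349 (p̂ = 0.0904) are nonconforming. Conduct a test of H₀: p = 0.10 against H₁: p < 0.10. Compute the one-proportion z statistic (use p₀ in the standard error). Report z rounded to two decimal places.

p̂ = 349/3861 = 0.09039.
Standard error under H₀: √(0.1×0.9/3861) = 0.00483.
z = (0.09039 − 0.1)/0.00483 = -0.00961/0.00483 = -1.99.
p-value = P(Z < -1.990) ≈ 0.0233.

z = -1.99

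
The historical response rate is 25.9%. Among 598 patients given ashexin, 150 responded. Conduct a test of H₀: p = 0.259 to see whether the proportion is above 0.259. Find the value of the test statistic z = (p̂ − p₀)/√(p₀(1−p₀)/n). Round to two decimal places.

p̂ = 150/598 = 0.2508.
Standard error under H₀: √(0.259×0.741/598) = 0.0179.
z = (0.2508 − 0.259)/0.0179 = -0.0082/0.0179 = -0.46.
p-value = P(Z > -0.456) ≈ 0.6757.

z = -0.46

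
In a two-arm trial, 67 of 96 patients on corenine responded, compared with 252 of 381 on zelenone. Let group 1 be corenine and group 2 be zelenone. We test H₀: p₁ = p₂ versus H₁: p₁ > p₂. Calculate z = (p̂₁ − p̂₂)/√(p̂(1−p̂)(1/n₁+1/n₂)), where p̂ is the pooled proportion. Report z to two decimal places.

p̂₁ = 67/96 ≈ 0.6979, p̂₂ = 252/381 ≈ 0.6614.
Pooled p̂ = (67+252)/(96+381) = 319/477 = 0.6688.
SE = √(0.221519 × 0.0130413) = 0.0537.
z = (0.6979 − 0.6614)/0.0537 = 0.0365/0.0537 = 0.68.

z = 0.68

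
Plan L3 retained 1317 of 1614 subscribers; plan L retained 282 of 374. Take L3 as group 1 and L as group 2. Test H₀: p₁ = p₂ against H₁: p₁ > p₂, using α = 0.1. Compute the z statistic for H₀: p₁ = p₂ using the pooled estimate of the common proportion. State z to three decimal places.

p̂₁ = 1317/1614 ≈ 0.81599, p̂₂ = 282/374 ≈ 0.75401.
Pooled p̂ = (1317+282)/(1614+374) = 1599/1988 = 0.80433.
SE = √(0.157386 × 0.00329338) = 0.02277.
z = (0.81599 − 0.75401)/0.02277 = 0.06198/0.02277 = 2.722.
p-value = P(Z > 2.722) ≈ 0.0032; since p < α = 0.1, reject H₀.

z = 2.722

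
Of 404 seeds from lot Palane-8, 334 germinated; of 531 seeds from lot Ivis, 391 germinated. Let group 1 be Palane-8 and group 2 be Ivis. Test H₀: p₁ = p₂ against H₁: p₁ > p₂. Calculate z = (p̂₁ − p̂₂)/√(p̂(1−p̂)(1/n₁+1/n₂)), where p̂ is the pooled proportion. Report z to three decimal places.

z = 3.281

p̂₁ = 334/404 = 0.82673, p̂₂ = 391/531 = 0.73635.
Pooled p̂ = (334+391)/(404+531) = 725/935 = 0.77540.
SE = √(0.174154 × 0.00435849) = 0.02755.
z = (0.82673 − 0.73635)/0.02755 = 0.09038/0.02755 = 3.281.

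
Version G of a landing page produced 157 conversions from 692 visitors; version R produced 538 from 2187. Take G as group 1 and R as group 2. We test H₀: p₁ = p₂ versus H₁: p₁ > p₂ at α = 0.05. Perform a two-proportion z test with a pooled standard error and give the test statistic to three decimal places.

p̂₁ = 157/692 = 0.226879, p̂₂ = 538/2187 = 0.245999.
Pooled p̂ = (157+538)/(692+2187) = 695/2879 = 0.241403.
SE = √(0.183128 × 0.00190233) = 0.018665.
z = (0.226879 − 0.245999)/0.018665 = -0.019120/0.018665 = -1.024.
p-value = P(Z > -1.024) ≈ 0.8472; since p > α = 0.05, fail to reject H₀.

z = -1.024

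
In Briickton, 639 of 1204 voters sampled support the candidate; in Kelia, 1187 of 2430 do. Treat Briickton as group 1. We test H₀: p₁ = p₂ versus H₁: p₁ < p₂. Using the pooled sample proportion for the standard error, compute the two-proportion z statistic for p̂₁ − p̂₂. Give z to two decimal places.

p̂₁ = 639/1204 ≈ 0.5307, p̂₂ = 1187/2430 ≈ 0.4885.
Pooled p̂ = (639+1187)/(1204+2430) = 1826/3634 = 0.5025.
SE = √(0.249994 × 0.00124209) = 0.0176.
z = (0.5307 − 0.4885)/0.0176 = 0.0422/0.0176 = 2.40.
p-value = P(Z < 2.398) ≈ 0.9918.

z = 2.40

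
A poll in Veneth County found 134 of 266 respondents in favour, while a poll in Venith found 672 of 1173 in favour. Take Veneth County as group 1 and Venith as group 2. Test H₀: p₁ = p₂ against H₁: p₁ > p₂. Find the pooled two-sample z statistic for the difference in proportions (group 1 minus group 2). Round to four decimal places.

p̂₁ = 134/266 ≈ 0.503759, p̂₂ = 672/1173 ≈ 0.572890.
Pooled p̂ = (134+672)/(266+1173) = 806/1439 = 0.560111.
SE = √(0.246387 × 0.00461191) = 0.033709.
z = (0.503759 − 0.572890)/0.033709 = -0.069131/0.033709 = -2.0508.

z = -2.0508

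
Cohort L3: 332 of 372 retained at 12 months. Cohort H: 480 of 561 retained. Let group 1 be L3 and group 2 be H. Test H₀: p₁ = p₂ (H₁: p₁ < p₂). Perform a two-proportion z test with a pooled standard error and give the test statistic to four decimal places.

p̂₁ = 332/372 ≈ 0.892473, p̂₂ = 480/561 ≈ 0.855615.
Pooled p̂ = (332+480)/(372+561) = 812/933 = 0.870311.
SE = √(0.11287 × 0.0044707) = 0.022463.
z = (0.892473 − 0.855615)/0.022463 = 0.036858/0.022463 = 1.6408.

z = 1.6408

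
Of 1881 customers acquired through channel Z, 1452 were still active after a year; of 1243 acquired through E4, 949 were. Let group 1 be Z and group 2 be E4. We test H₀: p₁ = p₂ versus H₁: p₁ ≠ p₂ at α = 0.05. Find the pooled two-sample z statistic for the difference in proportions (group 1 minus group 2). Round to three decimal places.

z = 0.548

p̂₁ = 1452/1881 ≈ 0.77193, p̂₂ = 949/1243 ≈ 0.76348.
Pooled p̂ = (1452+949)/(1881+1243) = 2401/3124 = 0.76857.
SE = √(p̂(1−p̂)(1/n₁+1/n₂)) = √(0.76857·0.23143·0.00133614) = √(0.000237662) = 0.01542.
z = (0.77193 − 0.76348)/0.01542 = 0.00845/0.01542 = 0.548.
p-value = 2·P(Z > 0.548) ≈ 0.5834, so at α = 0.05 we fail to reject H₀.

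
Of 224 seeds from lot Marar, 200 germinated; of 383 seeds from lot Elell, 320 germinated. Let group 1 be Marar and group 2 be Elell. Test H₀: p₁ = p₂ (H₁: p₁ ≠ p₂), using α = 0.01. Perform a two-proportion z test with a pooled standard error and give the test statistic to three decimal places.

p̂₁ = 200/224 ≈ 0.89286, p̂₂ = 320/383 ≈ 0.83551.
Pooled p̂ = (200+320)/(224+383) = 520/607 = 0.85667.
SE = √(p̂(1−p̂)(1/n₁+1/n₂)) = √(0.85667·0.14333·0.00707525) = √(0.000868735) = 0.02947.
z = (0.89286 − 0.83551)/0.02947 = 0.05735/0.02947 = 1.946.
p-value = 2·P(Z > 1.946) ≈ 0.0517. With α = 0.01, fail to reject H₀.

z = 1.946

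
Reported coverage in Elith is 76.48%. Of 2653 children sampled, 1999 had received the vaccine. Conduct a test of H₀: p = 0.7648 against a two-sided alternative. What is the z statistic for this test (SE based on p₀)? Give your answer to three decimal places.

p̂ = 1999/2653 = 0.75349.
Under H₀, SE = √(0.7648·0.2352/2653) = √(6.78028e-05) = 0.00823.
z = (0.75349 − 0.7648)/0.00823 = -0.01131/0.00823 = -1.374.
Two-sided p-value ≈ 2·Φ(−1.374) = 0.1695.

z = -1.374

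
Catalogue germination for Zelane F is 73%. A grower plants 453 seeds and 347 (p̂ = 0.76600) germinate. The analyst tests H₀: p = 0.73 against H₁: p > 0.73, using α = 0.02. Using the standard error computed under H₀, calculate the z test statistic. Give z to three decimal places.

p̂ = 347/453 = 0.76600.
Under H₀, SE = √(0.73·0.27/453) = √(0.000435099) = 0.02086.
z = (0.76600 − 0.73)/0.02086 = 0.03600/0.02086 = 1.726.
p-value = P(Z > 1.726) ≈ 0.0422; since p > α = 0.02, fail to reject H₀.

z = 1.726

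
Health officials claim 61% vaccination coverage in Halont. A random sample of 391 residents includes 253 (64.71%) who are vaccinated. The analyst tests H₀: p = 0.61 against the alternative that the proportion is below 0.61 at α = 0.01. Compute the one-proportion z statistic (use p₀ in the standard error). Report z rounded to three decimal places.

p̂ = 253/391 = 0.64706.
Under H₀, SE = √(0.61·0.39/391) = √(0.00060844) = 0.02467.
z = (0.64706 − 0.61)/0.02467 = 0.03706/0.02467 = 1.502.
p-value = P(Z < 1.502) ≈ 0.9335; since p > α = 0.01, fail to reject H₀.

z = 1.502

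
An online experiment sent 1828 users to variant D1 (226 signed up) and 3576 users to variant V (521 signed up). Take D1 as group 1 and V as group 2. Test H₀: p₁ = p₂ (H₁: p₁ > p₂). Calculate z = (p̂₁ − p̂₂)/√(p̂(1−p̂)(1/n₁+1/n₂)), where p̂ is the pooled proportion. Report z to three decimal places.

p̂₁ = 226/1828 ≈ 0.123632, p̂₂ = 521/3576 ≈ 0.145694.
Pooled p̂ = (226+521)/(1828+3576) = 747/5404 = 0.138231.
SE = √(0.119123 × 0.000826688) = 0.009924.
z = (0.123632 − 0.145694)/0.009924 = -0.022062/0.009924 = -2.223.
p-value = P(Z > -2.223) ≈ 0.9869.

z = -2.223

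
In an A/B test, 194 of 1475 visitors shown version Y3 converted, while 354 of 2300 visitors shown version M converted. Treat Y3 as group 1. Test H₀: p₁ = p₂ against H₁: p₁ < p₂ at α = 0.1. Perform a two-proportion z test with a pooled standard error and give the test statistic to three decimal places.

z = -1.905

p̂₁ = 194/1475 ≈ 0.13153, p̂₂ = 354/2300 ≈ 0.15391.
Pooled p̂ = (194+354)/(1475+2300) = 548/3775 = 0.14517.
SE = √(p̂(1−p̂)(1/n₁+1/n₂)) = √(0.14517·0.85483·0.00111275) = √(0.000138084) = 0.01175.
z = (0.13153 − 0.15391)/0.01175 = -0.02238/0.01175 = -1.905.
p-value = P(Z < -1.905) ≈ 0.0284. With α = 0.1, reject H₀.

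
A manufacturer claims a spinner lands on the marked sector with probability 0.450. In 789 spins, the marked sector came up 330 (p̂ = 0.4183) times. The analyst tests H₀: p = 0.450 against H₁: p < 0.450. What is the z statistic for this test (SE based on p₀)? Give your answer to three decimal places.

z = -1.793

p̂ = 330/789 ≈ 0.41825.
Standard error under H₀: √(0.45×0.55/789) = 0.01771.
z = (0.41825 − 0.45)/0.01771 = -0.03175/0.01771 = -1.793.
p-value = P(Z < -1.793) ≈ 0.0365.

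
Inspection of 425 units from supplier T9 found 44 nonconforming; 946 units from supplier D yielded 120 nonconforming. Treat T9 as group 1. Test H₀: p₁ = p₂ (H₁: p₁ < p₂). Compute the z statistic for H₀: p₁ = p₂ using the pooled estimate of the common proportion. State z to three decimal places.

p̂₁ = 44/425 ≈ 0.10353, p̂₂ = 120/946 ≈ 0.12685.
Pooled p̂ = (44+120)/(425+946) = 164/1371 = 0.11962.
SE = √(p̂(1−p̂)(1/n₁+1/n₂)) = √(0.11962·0.88038·0.00341002) = √(0.000359115) = 0.01895.
z = (0.10353 − 0.12685)/0.01895 = -0.02332/0.01895 = -1.231.

z = -1.231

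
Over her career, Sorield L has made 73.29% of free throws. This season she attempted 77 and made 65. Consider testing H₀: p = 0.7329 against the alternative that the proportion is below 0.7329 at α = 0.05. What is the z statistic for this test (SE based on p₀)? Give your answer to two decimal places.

z = 2.21

p̂ = 65/77 = 0.8442.
Under H₀, SE = √(0.7329·0.2671/77) = √(0.00254231) = 0.0504.
z = (0.8442 − 0.7329)/0.0504 = 0.1113/0.0504 = 2.21.
p-value = P(Z < 2.207) ≈ 0.9863. With α = 0.05, fail to reject H₀.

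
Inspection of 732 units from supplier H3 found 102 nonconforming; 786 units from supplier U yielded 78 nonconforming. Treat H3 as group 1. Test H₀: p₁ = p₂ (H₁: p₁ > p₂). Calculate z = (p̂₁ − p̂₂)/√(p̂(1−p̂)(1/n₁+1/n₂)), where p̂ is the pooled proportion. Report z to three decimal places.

p̂₁ = 102/732 ≈ 0.139344, p̂₂ = 78/786 ≈ 0.099237.
Pooled p̂ = (102+78)/(732+786) = 180/1518 = 0.118577.
SE = √(p̂(1−p̂)(1/n₁+1/n₂)) = √(0.118577·0.881423·0.00263838) = √(0.000275755) = 0.016606.
z = (0.139344 − 0.099237)/0.016606 = 0.040107/0.016606 = 2.415.
p-value = P(Z > 2.415) ≈ 0.0079.

z = 2.415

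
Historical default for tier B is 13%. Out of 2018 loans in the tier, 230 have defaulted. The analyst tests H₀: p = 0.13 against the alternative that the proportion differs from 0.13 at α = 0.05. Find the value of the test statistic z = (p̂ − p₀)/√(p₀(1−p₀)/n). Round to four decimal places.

p̂ = 230/2018 ≈ 0.1139742.
Standard error under H₀: √(0.13×0.87/2018) = 0.0074864.
z = (0.1139742 − 0.13)/0.0074864 = -0.0160258/0.0074864 = -2.1407.
p-value = 2·P(Z > 2.141) ≈ 0.0323. With α = 0.05, reject H₀.

z = -2.1407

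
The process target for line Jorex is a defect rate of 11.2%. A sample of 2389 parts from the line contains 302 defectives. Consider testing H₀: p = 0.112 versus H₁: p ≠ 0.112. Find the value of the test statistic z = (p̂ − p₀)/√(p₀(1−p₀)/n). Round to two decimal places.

z = 2.23

p̂ = 302/2389 ≈ 0.12641.
SE = √(p₀(1−p₀)/n) = √(0.099456/2389) = 0.00645.
z = (0.12641 − 0.112)/0.00645 = 0.01441/0.00645 = 2.23.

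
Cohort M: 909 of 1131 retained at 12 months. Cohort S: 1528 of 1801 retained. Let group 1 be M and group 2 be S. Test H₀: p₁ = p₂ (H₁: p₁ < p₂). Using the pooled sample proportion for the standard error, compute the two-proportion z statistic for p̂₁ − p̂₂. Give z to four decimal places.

p̂₁ = 909/1131 = 0.803714, p̂₂ = 1528/1801 = 0.848418.
Pooled p̂ = (909+1528)/(1131+1801) = 2437/2932 = 0.831173.
SE = √(p̂(1−p̂)(1/n₁+1/n₂)) = √(0.831173·0.168827·0.00143942) = √(0.000201986) = 0.014212.
z = (0.803714 − 0.848418)/0.014212 = -0.044704/0.014212 = -3.1455.

z = -3.1455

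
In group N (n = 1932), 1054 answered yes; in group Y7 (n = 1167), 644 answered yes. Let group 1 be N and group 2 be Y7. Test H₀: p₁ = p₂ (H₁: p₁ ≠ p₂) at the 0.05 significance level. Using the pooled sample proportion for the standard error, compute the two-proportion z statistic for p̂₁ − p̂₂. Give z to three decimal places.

p̂₁ = 1054/1932 = 0.54555, p̂₂ = 644/1167 = 0.55184.
Pooled p̂ = (1054+644)/(1932+1167) = 1698/3099 = 0.54792.
SE = √(0.247704 × 0.0013745) = 0.01845.
z = (0.54555 − 0.55184)/0.01845 = -0.00629/0.01845 = -0.341.
Two-sided p-value ≈ 2·Φ(−0.341) = 0.7330; since p > α = 0.05, fail to reject H₀.

z = -0.341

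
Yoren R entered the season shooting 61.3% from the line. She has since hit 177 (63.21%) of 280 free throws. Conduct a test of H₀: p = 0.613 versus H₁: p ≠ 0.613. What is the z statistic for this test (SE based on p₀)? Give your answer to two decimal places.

p̂ = 177/280 ≈ 0.6321.
Standard error under H₀: √(0.613×0.387/280) = 0.0291.
z = (0.6321 − 0.613)/0.0291 = 0.0191/0.0291 = 0.66.
Two-sided p-value ≈ 2·Φ(−0.658) = 0.5108.

z = 0.66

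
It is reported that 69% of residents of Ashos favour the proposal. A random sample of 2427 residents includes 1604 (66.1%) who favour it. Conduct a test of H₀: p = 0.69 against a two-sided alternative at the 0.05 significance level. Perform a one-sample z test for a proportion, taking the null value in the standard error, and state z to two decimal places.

p̂ = 1604/2427 ≈ 0.6609.
Standard error under H₀: √(0.69×0.31/2427) = 0.0094.
z = (0.6609 − 0.69)/0.0094 = -0.0291/0.0094 = -3.10.
p-value = 2·P(Z > 3.100) ≈ 0.0019; since p < α = 0.05, reject H₀.

z = -3.10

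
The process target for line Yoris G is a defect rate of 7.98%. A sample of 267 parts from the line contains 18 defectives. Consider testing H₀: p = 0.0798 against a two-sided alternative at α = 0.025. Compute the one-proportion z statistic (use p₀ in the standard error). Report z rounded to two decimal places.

z = -0.75

p̂ = 18/267 ≈ 0.0674.
Under H₀, SE = √(0.0798·0.9202/267) = √(0.000275026) = 0.0166.
z = (0.0674 − 0.0798)/0.0166 = -0.0124/0.0166 = -0.75.
Two-sided p-value ≈ 2·Φ(−0.747) = 0.4552; since p > α = 0.025, fail to reject H₀.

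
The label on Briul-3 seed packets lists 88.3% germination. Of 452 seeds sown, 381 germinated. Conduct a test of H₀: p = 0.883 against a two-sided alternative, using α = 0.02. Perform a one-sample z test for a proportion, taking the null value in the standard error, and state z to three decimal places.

p̂ = 381/452 ≈ 0.84292.
SE = √(p₀(1−p₀)/n) = √(0.10331/452) = 0.01512.
z = (0.84292 − 0.883)/0.01512 = -0.04008/0.01512 = -2.651.
p-value = 2·P(Z > 2.651) ≈ 0.0080, so at α = 0.02 we reject H₀.

z = -2.651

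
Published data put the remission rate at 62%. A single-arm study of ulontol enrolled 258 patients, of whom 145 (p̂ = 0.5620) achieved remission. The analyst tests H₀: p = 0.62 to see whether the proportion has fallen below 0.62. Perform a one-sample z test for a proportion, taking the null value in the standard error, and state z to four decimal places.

z = -1.9188

p̂ = 145/258 ≈ 0.562016.
Standard error under H₀: √(0.62×0.38/258) = 0.030219.
z = (0.562016 − 0.62)/0.030219 = -0.057984/0.030219 = -1.9188.
p-value = P(Z < -1.919) ≈ 0.0275.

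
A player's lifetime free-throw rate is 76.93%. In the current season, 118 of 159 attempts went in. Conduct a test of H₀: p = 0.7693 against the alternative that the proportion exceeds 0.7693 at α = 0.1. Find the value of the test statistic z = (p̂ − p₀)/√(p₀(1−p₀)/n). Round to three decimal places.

p̂ = 118/159 = 0.74214.
Under H₀, SE = √(0.7693·0.2307/159) = √(0.00111621) = 0.03341.
z = (0.74214 − 0.7693)/0.03341 = -0.02716/0.03341 = -0.813.
p-value = P(Z > -0.813) ≈ 0.7919. With α = 0.1, fail to reject H₀.

z = -0.813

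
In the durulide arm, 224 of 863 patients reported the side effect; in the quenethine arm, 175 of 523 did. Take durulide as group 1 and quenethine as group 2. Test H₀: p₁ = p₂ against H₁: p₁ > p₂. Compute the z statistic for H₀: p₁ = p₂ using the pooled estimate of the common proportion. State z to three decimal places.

z = -2.991

p̂₁ = 224/863 ≈ 0.25956, p̂₂ = 175/523 ≈ 0.33461.
Pooled p̂ = (224+175)/(863+523) = 399/1386 = 0.28788.
SE = √(p̂(1−p̂)(1/n₁+1/n₂)) = √(0.28788·0.71212·0.00307079) = √(0.000629527) = 0.02509.
z = (0.25956 − 0.33461)/0.02509 = -0.07505/0.02509 = -2.991.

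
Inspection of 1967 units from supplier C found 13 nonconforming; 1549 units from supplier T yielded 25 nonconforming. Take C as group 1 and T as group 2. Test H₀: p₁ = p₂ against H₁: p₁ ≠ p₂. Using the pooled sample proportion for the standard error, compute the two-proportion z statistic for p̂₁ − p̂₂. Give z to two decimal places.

p̂₁ = 13/1967 = 0.0066, p̂₂ = 25/1549 = 0.0161.
Pooled p̂ = (13+25)/(1967+1549) = 38/3516 = 0.0108.
SE = √(p̂(1−p̂)(1/n₁+1/n₂)) = √(0.0108·0.9892·0.00115397) = √(1.2337e-05) = 0.0035.
z = (0.0066 − 0.0161)/0.0035 = -0.0095/0.0035 = -2.71.

z = -2.71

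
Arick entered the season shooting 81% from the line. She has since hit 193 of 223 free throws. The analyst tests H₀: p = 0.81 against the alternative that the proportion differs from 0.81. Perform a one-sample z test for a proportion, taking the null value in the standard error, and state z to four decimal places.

p̂ = 193/223 = 0.8654709.
Standard error under H₀: √(0.81×0.19/223) = 0.0262704.
z = (0.8654709 − 0.81)/0.0262704 = 0.0554709/0.0262704 = 2.1115.

z = 2.1115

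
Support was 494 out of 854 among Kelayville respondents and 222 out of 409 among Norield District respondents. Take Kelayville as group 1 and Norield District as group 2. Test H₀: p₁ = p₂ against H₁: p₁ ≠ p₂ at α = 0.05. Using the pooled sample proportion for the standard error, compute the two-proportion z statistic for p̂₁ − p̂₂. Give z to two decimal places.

p̂₁ = 494/854 = 0.5785, p̂₂ = 222/409 = 0.5428.
Pooled p̂ = (494+222)/(854+409) = 716/1263 = 0.5669.
SE = √(p̂(1−p̂)(1/n₁+1/n₂)) = √(0.5669·0.4331·0.00361595) = √(0.000887801) = 0.0298.
z = (0.5785 − 0.5428)/0.0298 = 0.0357/0.0298 = 1.20.
p-value = 2·P(Z > 1.197) ≈ 0.2313. With α = 0.05, fail to reject H₀.

z = 1.20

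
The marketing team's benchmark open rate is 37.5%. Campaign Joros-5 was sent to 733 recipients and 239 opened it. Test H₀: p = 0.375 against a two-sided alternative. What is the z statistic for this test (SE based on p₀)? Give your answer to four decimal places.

p̂ = 239/733 = 0.3260573.
SE = √(p₀(1−p₀)/n) = √(0.23438/733) = 0.0178815.
z = (0.3260573 − 0.375)/0.0178815 = -0.0489427/0.0178815 = -2.7371.
Two-sided p-value ≈ 2·Φ(−2.737) = 0.0062.

z = -2.7371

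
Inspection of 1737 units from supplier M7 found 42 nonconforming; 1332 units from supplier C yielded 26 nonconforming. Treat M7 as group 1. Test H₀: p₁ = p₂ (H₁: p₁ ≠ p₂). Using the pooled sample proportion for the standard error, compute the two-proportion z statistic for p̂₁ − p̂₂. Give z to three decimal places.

p̂₁ = 42/1737 = 0.02418, p̂₂ = 26/1332 = 0.01952.
Pooled p̂ = (42+26)/(1737+1332) = 68/3069 = 0.02216.
SE = √(0.0216661 × 0.00132646) = 0.00536.
z = (0.02418 − 0.01952)/0.00536 = 0.00466/0.00536 = 0.869.

z = 0.869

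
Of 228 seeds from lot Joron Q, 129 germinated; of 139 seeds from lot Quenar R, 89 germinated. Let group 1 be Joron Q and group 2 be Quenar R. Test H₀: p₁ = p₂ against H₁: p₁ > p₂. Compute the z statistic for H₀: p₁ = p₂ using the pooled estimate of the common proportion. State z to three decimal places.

p̂₁ = 129/228 ≈ 0.56579, p̂₂ = 89/139 ≈ 0.64029.
Pooled p̂ = (129+89)/(228+139) = 218/367 = 0.59401.
SE = √(p̂(1−p̂)(1/n₁+1/n₂)) = √(0.59401·0.40599·0.0115802) = √(0.00279272) = 0.05285.
z = (0.56579 − 0.64029)/0.05285 = -0.07450/0.05285 = -1.410.
p-value = P(Z > -1.410) ≈ 0.9207.

z = -1.410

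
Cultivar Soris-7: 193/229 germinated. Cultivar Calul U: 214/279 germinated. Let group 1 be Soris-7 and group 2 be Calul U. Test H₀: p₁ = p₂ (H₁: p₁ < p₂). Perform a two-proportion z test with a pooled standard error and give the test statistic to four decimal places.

z = 2.1291

p̂₁ = 193/229 ≈ 0.842795, p̂₂ = 214/279 ≈ 0.767025.
Pooled p̂ = (193+214)/(229+279) = 407/508 = 0.801181.
SE = √(0.15929 × 0.00795104) = 0.035588.
z = (0.842795 − 0.767025)/0.035588 = 0.075770/0.035588 = 2.1291.
p-value = P(Z < 2.129) ≈ 0.9834.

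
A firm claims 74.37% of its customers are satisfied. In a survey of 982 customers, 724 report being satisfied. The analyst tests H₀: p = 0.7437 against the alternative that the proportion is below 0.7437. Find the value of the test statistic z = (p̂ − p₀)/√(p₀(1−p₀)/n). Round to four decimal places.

z = -0.4615

p̂ = 724/982 = 0.737271.
Under H₀, SE = √(0.7437·0.2563/982) = √(0.000194104) = 0.013932.
z = (0.737271 − 0.7437)/0.013932 = -0.006429/0.013932 = -0.4615.
p-value = P(Z < -0.461) ≈ 0.3222.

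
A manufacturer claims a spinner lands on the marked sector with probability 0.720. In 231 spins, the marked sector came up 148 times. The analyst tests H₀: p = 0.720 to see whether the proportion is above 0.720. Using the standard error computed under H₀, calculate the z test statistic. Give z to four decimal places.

z = -2.6846

p̂ = 148/231 ≈ 0.640693.
SE = √(p₀(1−p₀)/n) = √(0.2016/231) = 0.029542.
z = (0.640693 − 0.72)/0.029542 = -0.079307/0.029542 = -2.6846.
p-value = P(Z > -2.685) ≈ 0.9964.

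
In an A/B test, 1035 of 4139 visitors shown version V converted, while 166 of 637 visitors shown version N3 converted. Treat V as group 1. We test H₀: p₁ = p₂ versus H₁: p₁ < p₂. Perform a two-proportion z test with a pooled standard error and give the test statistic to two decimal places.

z = -0.57

p̂₁ = 1035/4139 = 0.2501, p̂₂ = 166/637 = 0.2606.
Pooled p̂ = (1035+166)/(4139+637) = 1201/4776 = 0.2515.
SE = √(p̂(1−p̂)(1/n₁+1/n₂)) = √(0.2515·0.7485·0.00181146) = √(0.000340973) = 0.0185.
z = (0.2501 − 0.2606)/0.0185 = -0.0105/0.0185 = -0.57.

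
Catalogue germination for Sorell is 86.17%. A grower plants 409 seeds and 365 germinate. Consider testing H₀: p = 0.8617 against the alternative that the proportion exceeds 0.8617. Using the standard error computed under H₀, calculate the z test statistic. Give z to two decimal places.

z = 1.80

p̂ = 365/409 = 0.8924.
SE = √(p₀(1−p₀)/n) = √(0.11917/409) = 0.0171.
z = (0.8924 − 0.8617)/0.0171 = 0.0307/0.0171 = 1.80.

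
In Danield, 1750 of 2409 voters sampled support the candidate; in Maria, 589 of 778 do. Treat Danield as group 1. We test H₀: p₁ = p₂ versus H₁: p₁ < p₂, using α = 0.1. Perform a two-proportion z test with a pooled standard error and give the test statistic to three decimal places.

p̂₁ = 1750/2409 ≈ 0.72644, p̂₂ = 589/778 ≈ 0.75707.
Pooled p̂ = (1750+589)/(2409+778) = 2339/3187 = 0.73392.
SE = √(p̂(1−p̂)(1/n₁+1/n₂)) = √(0.73392·0.26608·0.00170046) = √(0.000332068) = 0.01822.
z = (0.72644 − 0.75707)/0.01822 = -0.03063/0.01822 = -1.681.
p-value = P(Z < -1.681) ≈ 0.0464, so at α = 0.1 we reject H₀.

z = -1.681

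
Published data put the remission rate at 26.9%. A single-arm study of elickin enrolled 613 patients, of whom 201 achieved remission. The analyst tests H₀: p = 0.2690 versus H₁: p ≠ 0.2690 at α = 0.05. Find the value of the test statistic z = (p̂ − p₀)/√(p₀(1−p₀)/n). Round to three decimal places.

z = 3.288

p̂ = 201/613 = 0.327896.
Under H₀, SE = √(0.269·0.731/613) = √(0.000320781) = 0.017910.
z = (0.327896 − 0.269)/0.017910 = 0.058896/0.017910 = 3.288.
Two-sided p-value ≈ 2·Φ(−3.288) = 0.0010, so at α = 0.05 we reject H₀.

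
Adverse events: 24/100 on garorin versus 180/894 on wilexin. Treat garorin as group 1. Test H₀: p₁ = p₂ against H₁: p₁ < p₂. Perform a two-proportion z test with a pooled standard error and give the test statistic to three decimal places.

z = 0.908

p̂₁ = 24/100 ≈ 0.24000, p̂₂ = 180/894 ≈ 0.20134.
Pooled p̂ = (24+180)/(100+894) = 204/994 = 0.20523.
SE = √(p̂(1−p̂)(1/n₁+1/n₂)) = √(0.20523·0.79477·0.0111186) = √(0.00181357) = 0.04259.
z = (0.24000 − 0.20134)/0.04259 = 0.03866/0.04259 = 0.908.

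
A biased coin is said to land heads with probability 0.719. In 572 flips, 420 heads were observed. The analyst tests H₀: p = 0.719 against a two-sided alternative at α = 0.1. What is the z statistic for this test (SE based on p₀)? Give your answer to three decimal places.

p̂ = 420/572 ≈ 0.734266.
SE = √(p₀(1−p₀)/n) = √(0.20204/572) = 0.018794.
z = (0.734266 − 0.719)/0.018794 = 0.015266/0.018794 = 0.812.
Two-sided p-value ≈ 2·Φ(−0.812) = 0.4166; since p > α = 0.1, fail to reject H₀.

z = 0.812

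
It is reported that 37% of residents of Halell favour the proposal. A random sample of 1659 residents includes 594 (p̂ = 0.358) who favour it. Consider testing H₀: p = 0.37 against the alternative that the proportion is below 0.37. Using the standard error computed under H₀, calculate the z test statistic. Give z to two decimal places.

p̂ = 594/1659 = 0.3580.
Standard error under H₀: √(0.37×0.63/1659) = 0.0119.
z = (0.3580 − 0.37)/0.0119 = -0.0120/0.0119 = -1.01.
p-value = P(Z < -1.008) ≈ 0.1566.

z = -1.01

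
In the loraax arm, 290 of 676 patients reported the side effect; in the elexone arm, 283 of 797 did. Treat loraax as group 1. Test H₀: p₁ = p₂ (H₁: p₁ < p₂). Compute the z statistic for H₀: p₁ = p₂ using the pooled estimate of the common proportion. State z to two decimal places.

p̂₁ = 290/676 ≈ 0.4290, p̂₂ = 283/797 ≈ 0.3551.
Pooled p̂ = (290+283)/(676+797) = 573/1473 = 0.3890.
SE = √(0.237679 × 0.002734) = 0.0255.
z = (0.4290 − 0.3551)/0.0255 = 0.0739/0.0255 = 2.90.
p-value = P(Z < 2.900) ≈ 0.9981.

z = 2.90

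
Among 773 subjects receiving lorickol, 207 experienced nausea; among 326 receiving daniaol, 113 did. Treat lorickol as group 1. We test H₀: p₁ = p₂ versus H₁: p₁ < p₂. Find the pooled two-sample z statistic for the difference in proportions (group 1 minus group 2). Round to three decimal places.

z = -2.628

p̂₁ = 207/773 ≈ 0.26779, p̂₂ = 113/326 ≈ 0.34663.
Pooled p̂ = (207+113)/(773+326) = 320/1099 = 0.29117.
SE = √(0.206392 × 0.00436115) = 0.03000.
z = (0.26779 − 0.34663)/0.03000 = -0.07884/0.03000 = -2.628.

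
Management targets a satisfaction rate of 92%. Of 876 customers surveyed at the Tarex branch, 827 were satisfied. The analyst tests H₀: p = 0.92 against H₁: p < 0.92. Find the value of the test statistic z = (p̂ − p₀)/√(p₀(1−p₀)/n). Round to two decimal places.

z = 2.63

p̂ = 827/876 ≈ 0.944064.
SE = √(p₀(1−p₀)/n) = √(0.0736/876) = 0.009166.
z = (0.944064 − 0.92)/0.009166 = 0.024064/0.009166 = 2.63.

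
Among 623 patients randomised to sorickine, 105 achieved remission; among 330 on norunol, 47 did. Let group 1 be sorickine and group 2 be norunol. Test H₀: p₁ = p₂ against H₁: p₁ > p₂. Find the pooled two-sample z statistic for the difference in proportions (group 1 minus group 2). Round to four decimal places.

p̂₁ = 105/623 = 0.168539, p̂₂ = 47/330 = 0.142424.
Pooled p̂ = (105+47)/(623+330) = 152/953 = 0.159496.
SE = √(0.134057 × 0.00463544) = 0.024928.
z = (0.168539 − 0.142424)/0.024928 = 0.026115/0.024928 = 1.0476.

z = 1.0476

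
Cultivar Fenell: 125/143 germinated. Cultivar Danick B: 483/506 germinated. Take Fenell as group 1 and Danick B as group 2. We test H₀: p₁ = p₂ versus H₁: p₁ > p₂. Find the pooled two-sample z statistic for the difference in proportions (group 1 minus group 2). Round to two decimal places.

p̂₁ = 125/143 ≈ 0.87413, p̂₂ = 483/506 ≈ 0.95455.
Pooled p̂ = (125+483)/(143+506) = 608/649 = 0.93683.
SE = √(0.0591831 × 0.00896929) = 0.02304.
z = (0.87413 − 0.95455)/0.02304 = -0.08042/0.02304 = -3.49.
p-value = P(Z > -3.490) ≈ 0.9998.

z = -3.49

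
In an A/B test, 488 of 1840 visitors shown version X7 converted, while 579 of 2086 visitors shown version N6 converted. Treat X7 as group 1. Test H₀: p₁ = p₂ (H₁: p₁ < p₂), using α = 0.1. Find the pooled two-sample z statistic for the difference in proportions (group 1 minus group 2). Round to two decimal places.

z = -0.87

p̂₁ = 488/1840 ≈ 0.2652, p̂₂ = 579/2086 ≈ 0.2776.
Pooled p̂ = (488+579)/(1840+2086) = 1067/3926 = 0.2718.
SE = √(p̂(1−p̂)(1/n₁+1/n₂)) = √(0.2718·0.7282·0.00102286) = √(0.00020244) = 0.0142.
z = (0.2652 − 0.2776)/0.0142 = -0.0124/0.0142 = -0.87.
p-value = P(Z < -0.868) ≈ 0.1927. With α = 0.1, fail to reject H₀.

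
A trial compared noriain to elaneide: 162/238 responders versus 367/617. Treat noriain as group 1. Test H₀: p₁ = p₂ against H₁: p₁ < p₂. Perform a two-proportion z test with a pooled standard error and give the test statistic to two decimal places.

p̂₁ = 162/238 ≈ 0.6807, p̂₂ = 367/617 ≈ 0.5948.
Pooled p̂ = (162+367)/(238+617) = 529/855 = 0.6187.
SE = √(p̂(1−p̂)(1/n₁+1/n₂)) = √(0.6187·0.3813·0.00582243) = √(0.00137355) = 0.0371.
z = (0.6807 − 0.5948)/0.0371 = 0.0859/0.0371 = 2.32.
p-value = P(Z < 2.317) ≈ 0.9897.

z = 2.32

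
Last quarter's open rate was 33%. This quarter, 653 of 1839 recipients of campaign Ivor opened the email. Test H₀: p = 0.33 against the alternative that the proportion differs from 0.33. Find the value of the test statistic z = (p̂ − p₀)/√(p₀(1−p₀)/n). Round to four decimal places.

p̂ = 653/1839 ≈ 0.3550843.
Under H₀, SE = √(0.33·0.67/1839) = √(0.000120228) = 0.0109649.
z = (0.3550843 − 0.33)/0.0109649 = 0.0250843/0.0109649 = 2.2877.
p-value = 2·P(Z > 2.288) ≈ 0.0222.

z = 2.2877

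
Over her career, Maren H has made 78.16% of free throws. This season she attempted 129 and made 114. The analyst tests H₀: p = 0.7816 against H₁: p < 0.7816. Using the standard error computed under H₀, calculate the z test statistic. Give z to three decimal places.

p̂ = 114/129 ≈ 0.88372.
Under H₀, SE = √(0.7816·0.2184/129) = √(0.00132327) = 0.03638.
z = (0.88372 − 0.7816)/0.03638 = 0.10212/0.03638 = 2.807.

z = 2.807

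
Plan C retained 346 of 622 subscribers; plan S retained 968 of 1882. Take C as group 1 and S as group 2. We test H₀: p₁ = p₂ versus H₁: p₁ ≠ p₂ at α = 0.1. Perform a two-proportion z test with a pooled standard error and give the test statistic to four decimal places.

p̂₁ = 346/622 = 0.556270, p̂₂ = 968/1882 = 0.514346.
Pooled p̂ = (346+968)/(622+1882) = 1314/2504 = 0.524760.
SE = √(p̂(1−p̂)(1/n₁+1/n₂)) = √(0.524760·0.475240·0.00213907) = √(0.000533455) = 0.023097.
z = (0.556270 − 0.514346)/0.023097 = 0.041924/0.023097 = 1.8151.
Two-sided p-value ≈ 2·Φ(−1.815) = 0.0695, so at α = 0.1 we reject H₀.

z = 1.8151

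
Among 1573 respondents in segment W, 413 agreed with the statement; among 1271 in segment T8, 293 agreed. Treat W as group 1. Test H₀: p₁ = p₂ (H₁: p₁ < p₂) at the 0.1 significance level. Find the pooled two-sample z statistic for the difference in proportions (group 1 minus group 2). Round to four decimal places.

p̂₁ = 413/1573 = 0.262556, p̂₂ = 293/1271 = 0.230527.
Pooled p̂ = (413+293)/(1573+1271) = 706/2844 = 0.248242.
SE = √(p̂(1−p̂)(1/n₁+1/n₂)) = √(0.248242·0.751758·0.00142251) = √(0.000265466) = 0.016293.
z = (0.262556 − 0.230527)/0.016293 = 0.032029/0.016293 = 1.9658.
p-value = P(Z < 1.966) ≈ 0.9753, so at α = 0.1 we fail to reject H₀.

z = 1.9658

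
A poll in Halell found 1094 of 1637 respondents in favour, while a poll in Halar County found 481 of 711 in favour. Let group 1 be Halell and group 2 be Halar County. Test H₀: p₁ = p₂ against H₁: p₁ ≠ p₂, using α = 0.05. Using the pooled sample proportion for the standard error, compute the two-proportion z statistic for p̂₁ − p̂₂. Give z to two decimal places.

p̂₁ = 1094/1637 ≈ 0.6683, p̂₂ = 481/711 ≈ 0.6765.
Pooled p̂ = (1094+481)/(1637+711) = 1575/2348 = 0.6708.
SE = √(0.220833 × 0.00201734) = 0.0211.
z = (0.6683 − 0.6765)/0.0211 = -0.0082/0.0211 = -0.39.
Two-sided p-value ≈ 2·Φ(−0.389) = 0.6971; since p > α = 0.05, fail to reject H₀.

z = -0.39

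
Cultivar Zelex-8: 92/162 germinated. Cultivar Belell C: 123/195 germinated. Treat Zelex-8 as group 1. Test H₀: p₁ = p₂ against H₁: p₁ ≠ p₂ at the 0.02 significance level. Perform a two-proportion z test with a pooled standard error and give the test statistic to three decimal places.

z = -1.208

p̂₁ = 92/162 = 0.56790, p̂₂ = 123/195 = 0.63077.
Pooled p̂ = (92+123)/(162+195) = 215/357 = 0.60224.
SE = √(0.239547 × 0.011301) = 0.05203.
z = (0.56790 − 0.63077)/0.05203 = -0.06287/0.05203 = -1.208.
p-value = 2·P(Z > 1.208) ≈ 0.2269; since p > α = 0.02, fail to reject H₀.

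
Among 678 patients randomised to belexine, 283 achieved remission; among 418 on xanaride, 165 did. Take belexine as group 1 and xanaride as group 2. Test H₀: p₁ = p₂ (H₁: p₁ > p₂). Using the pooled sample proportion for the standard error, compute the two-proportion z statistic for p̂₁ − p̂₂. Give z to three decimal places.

z = 0.741

p̂₁ = 283/678 ≈ 0.41740, p̂₂ = 165/418 ≈ 0.39474.
Pooled p̂ = (283+165)/(678+418) = 448/1096 = 0.40876.
SE = √(0.241675 × 0.00386727) = 0.03057.
z = (0.41740 − 0.39474)/0.03057 = 0.02266/0.03057 = 0.741.
p-value = P(Z > 0.741) ≈ 0.2292.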